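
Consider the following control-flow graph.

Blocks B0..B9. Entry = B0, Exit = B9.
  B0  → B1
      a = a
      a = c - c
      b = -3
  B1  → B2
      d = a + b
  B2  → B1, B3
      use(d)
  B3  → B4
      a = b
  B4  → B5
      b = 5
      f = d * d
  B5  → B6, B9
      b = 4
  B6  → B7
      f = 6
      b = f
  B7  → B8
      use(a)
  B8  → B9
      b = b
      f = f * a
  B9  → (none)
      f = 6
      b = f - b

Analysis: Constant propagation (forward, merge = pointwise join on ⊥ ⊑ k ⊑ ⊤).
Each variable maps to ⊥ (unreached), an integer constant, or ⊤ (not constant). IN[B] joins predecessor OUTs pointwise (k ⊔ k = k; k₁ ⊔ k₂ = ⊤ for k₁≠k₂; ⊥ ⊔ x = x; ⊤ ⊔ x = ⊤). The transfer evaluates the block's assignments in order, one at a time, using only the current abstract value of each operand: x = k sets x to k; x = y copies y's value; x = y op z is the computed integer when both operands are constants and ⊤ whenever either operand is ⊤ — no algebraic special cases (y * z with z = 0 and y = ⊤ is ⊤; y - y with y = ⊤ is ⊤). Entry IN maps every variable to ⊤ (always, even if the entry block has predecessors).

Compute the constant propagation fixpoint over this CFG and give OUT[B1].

Answer: {a: ⊤, b: -3, c: ⊤, d: ⊤, e: ⊤, f: ⊤}

Working:
Converged values:
  B0:   IN=(all ⊤)   OUT={b:-3; rest ⊤}
  B1:   IN={b:-3; rest ⊤}   OUT={b:-3; rest ⊤}
  B2:   IN={b:-3; rest ⊤}   OUT={b:-3; rest ⊤}
  B3:   IN={b:-3; rest ⊤}   OUT={a:-3, b:-3; rest ⊤}
  B4:   IN={a:-3, b:-3; rest ⊤}   OUT={a:-3, b:5; rest ⊤}
  B5:   IN={a:-3, b:5; rest ⊤}   OUT={a:-3, b:4; rest ⊤}
  B6:   IN={a:-3, b:4; rest ⊤}   OUT={a:-3, b:6, f:6; rest ⊤}
  B7:   IN={a:-3, b:6, f:6; rest ⊤}   OUT={a:-3, b:6, f:6; rest ⊤}
  B8:   IN={a:-3, b:6, f:6; rest ⊤}   OUT={a:-3, b:6, f:-18; rest ⊤}
  B9:   IN={a:-3; rest ⊤}   OUT={a:-3, f:6; rest ⊤}

Merge at B1: IN[B1] = OUT[B0] ⊔ OUT[B2] = {a: ⊤, b: -3, c: ⊤, d: ⊤, e: ⊤, f: ⊤}
Applying B1's transfer function to that IN value gives OUT[B1] (row B1 above).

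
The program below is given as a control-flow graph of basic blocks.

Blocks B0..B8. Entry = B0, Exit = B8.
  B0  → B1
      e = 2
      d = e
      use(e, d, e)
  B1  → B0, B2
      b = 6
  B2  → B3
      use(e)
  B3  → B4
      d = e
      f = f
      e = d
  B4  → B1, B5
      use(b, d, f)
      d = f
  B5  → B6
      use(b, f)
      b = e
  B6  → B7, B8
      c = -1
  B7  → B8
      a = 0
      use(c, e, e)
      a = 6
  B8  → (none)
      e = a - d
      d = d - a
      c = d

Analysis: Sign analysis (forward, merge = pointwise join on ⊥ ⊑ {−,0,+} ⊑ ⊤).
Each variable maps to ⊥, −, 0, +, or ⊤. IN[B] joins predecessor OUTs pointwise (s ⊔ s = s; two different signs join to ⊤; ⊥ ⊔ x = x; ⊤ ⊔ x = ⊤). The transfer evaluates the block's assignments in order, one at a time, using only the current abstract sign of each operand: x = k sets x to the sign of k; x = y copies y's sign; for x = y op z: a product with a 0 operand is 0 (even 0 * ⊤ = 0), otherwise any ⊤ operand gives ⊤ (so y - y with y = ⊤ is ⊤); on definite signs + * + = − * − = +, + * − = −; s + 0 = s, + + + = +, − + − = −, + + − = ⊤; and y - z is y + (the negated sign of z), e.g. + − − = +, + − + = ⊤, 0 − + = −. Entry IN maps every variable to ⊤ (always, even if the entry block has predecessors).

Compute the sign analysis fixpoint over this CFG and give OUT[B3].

Fixpoint table:
  B0:   IN=(all ⊤)   OUT={d:+, e:+; rest ⊤}
  B1:   IN={e:+; rest ⊤}   OUT={b:+, e:+; rest ⊤}
  B2:   IN={b:+, e:+; rest ⊤}   OUT={b:+, e:+; rest ⊤}
  B3:   IN={b:+, e:+; rest ⊤}   OUT={b:+, d:+, e:+; rest ⊤}
  B4:   IN={b:+, d:+, e:+; rest ⊤}   OUT={b:+, e:+; rest ⊤}
  B5:   IN={b:+, e:+; rest ⊤}   OUT={b:+, e:+; rest ⊤}
  B6:   IN={b:+, e:+; rest ⊤}   OUT={b:+, c:-, e:+; rest ⊤}
  B7:   IN={b:+, c:-, e:+; rest ⊤}   OUT={a:+, b:+, c:-, e:+; rest ⊤}
  B8:   IN={b:+, c:-, e:+; rest ⊤}   OUT={b:+; rest ⊤}

Merge at B3: IN[B3] = OUT[B2] = {a: ⊤, b: +, c: ⊤, d: ⊤, e: +, f: ⊤}
Applying B3's transfer function to that IN value gives OUT[B3] (row B3 above).

Answer: {a: ⊤, b: +, c: ⊤, d: +, e: +, f: ⊤}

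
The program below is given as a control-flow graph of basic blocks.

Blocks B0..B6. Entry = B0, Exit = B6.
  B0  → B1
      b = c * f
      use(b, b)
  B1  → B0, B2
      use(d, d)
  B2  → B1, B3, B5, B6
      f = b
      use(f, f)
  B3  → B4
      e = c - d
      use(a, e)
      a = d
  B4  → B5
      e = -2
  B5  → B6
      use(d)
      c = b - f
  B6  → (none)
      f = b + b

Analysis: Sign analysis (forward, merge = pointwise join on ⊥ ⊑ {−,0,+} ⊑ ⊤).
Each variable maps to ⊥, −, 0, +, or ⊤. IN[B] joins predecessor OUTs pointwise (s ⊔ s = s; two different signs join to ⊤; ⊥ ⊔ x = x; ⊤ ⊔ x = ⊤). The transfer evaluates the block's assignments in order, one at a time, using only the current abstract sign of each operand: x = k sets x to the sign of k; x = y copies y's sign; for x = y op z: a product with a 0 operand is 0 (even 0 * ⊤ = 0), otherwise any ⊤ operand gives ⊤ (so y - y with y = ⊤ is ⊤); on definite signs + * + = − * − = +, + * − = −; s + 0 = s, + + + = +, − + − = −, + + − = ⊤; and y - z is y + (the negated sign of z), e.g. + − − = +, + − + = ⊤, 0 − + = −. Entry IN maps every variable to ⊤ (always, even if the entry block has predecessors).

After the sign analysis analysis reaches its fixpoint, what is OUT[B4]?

Fixpoint table:
  B0:  IN=(all ⊤)  OUT=(all ⊤)
  B1:  IN=(all ⊤)  OUT=(all ⊤)
  B2:  IN=(all ⊤)  OUT=(all ⊤)
  B3:  IN=(all ⊤)  OUT=(all ⊤)
  B4:  IN=(all ⊤)  OUT={e:-; rest ⊤}
  B5:  IN=(all ⊤)  OUT=(all ⊤)
  B6:  IN=(all ⊤)  OUT=(all ⊤)

Merge at B4: IN[B4] = OUT[B3] = {a: ⊤, b: ⊤, c: ⊤, d: ⊤, e: ⊤, f: ⊤}
Applying B4's transfer function to that IN value gives OUT[B4] (row B4 above).

Answer: {a: ⊤, b: ⊤, c: ⊤, d: ⊤, e: -, f: ⊤}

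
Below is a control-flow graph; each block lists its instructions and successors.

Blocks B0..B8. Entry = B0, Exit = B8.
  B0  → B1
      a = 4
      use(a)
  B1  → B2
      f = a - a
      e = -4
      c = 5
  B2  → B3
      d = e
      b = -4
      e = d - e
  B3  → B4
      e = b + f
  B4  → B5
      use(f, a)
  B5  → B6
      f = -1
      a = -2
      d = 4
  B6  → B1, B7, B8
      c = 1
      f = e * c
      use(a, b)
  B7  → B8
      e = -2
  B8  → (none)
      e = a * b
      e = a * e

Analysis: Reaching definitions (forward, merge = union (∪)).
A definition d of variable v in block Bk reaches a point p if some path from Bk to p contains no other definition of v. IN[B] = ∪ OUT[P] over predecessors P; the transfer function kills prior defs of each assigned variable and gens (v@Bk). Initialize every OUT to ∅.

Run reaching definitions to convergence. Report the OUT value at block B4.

Answer: {a@B0, a@B5, b@B2, c@B1, d@B2, e@B3, f@B1}

Derivation:
Per-block solution:
  B0:   IN={}   OUT={a@B0}
  B1:   IN={a@B0, a@B5, b@B2, c@B6, d@B5, e@B3, f@B6}   OUT={a@B0, a@B5, b@B2, c@B1, d@B5, e@B1, f@B1}
  B2:   IN={a@B0, a@B5, b@B2, c@B1, d@B5, e@B1, f@B1}   OUT={a@B0, a@B5, b@B2, c@B1, d@B2, e@B2, f@B1}
  B3:   IN={a@B0, a@B5, b@B2, c@B1, d@B2, e@B2, f@B1}   OUT={a@B0, a@B5, b@B2, c@B1, d@B2, e@B3, f@B1}
  B4:   IN={a@B0, a@B5, b@B2, c@B1, d@B2, e@B3, f@B1}   OUT={a@B0, a@B5, b@B2, c@B1, d@B2, e@B3, f@B1}
  B5:   IN={a@B0, a@B5, b@B2, c@B1, d@B2, e@B3, f@B1}   OUT={a@B5, b@B2, c@B1, d@B5, e@B3, f@B5}
  B6:   IN={a@B5, b@B2, c@B1, d@B5, e@B3, f@B5}   OUT={a@B5, b@B2, c@B6, d@B5, e@B3, f@B6}
  B7:   IN={a@B5, b@B2, c@B6, d@B5, e@B3, f@B6}   OUT={a@B5, b@B2, c@B6, d@B5, e@B7, f@B6}
  B8:   IN={a@B5, b@B2, c@B6, d@B5, e@B3, e@B7, f@B6}   OUT={a@B5, b@B2, c@B6, d@B5, e@B8, f@B6}

Merge at B4: IN[B4] = OUT[B3] = {a@B0, a@B5, b@B2, c@B1, d@B2, e@B3, f@B1}
Applying B4's transfer function to that IN value gives OUT[B4] (row B4 above).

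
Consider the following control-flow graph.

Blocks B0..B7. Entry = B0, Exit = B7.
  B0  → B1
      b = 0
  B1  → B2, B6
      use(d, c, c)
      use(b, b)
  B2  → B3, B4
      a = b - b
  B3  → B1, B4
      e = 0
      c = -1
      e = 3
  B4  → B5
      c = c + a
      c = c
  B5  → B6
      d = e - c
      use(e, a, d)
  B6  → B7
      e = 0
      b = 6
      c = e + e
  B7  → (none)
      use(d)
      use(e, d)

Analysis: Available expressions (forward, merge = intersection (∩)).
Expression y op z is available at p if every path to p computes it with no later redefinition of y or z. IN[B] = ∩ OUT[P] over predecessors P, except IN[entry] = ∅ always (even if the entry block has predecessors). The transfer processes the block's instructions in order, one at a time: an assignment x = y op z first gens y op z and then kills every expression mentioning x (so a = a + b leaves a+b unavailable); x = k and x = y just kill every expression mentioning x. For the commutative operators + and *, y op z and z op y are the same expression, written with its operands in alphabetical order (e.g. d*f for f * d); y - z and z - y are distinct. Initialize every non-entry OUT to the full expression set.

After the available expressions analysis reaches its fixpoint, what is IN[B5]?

Answer: {b-b}

Trace:
Fixpoint table:
  B0:   IN={}   OUT={}
  B1:   IN={}   OUT={}
  B2:   IN={}   OUT={b-b}
  B3:   IN={b-b}   OUT={b-b}
  B4:   IN={b-b}   OUT={b-b}
  B5:   IN={b-b}   OUT={b-b, e-c}
  B6:   IN={}   OUT={e+e}
  B7:   IN={e+e}   OUT={e+e}

Merge at B5: IN[B5] = OUT[B4] = {b-b}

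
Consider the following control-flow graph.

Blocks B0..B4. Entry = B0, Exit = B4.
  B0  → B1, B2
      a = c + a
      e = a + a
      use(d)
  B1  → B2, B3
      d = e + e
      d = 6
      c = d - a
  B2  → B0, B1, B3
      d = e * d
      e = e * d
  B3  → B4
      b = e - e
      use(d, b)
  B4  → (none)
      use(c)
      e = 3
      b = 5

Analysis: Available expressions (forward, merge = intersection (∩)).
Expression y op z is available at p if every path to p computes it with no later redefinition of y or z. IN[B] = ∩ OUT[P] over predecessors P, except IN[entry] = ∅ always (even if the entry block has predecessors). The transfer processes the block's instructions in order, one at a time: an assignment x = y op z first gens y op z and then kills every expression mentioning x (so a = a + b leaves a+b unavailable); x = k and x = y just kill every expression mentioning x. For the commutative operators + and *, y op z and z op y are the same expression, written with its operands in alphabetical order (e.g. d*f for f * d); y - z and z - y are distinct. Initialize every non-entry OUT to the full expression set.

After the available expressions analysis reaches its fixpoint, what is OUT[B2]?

Answer: {a+a}

Trace:
Fixpoint table:
  B0:   IN={}   OUT={a+a}
  B1:   IN={a+a}   OUT={a+a, d-a, e+e}
  B2:   IN={a+a}   OUT={a+a}
  B3:   IN={a+a}   OUT={a+a, e-e}
  B4:   IN={a+a, e-e}   OUT={a+a}

Merge at B2: IN[B2] = OUT[B0] ∩ OUT[B1] = {a+a}
Applying B2's transfer function to that IN value gives OUT[B2] (row B2 above).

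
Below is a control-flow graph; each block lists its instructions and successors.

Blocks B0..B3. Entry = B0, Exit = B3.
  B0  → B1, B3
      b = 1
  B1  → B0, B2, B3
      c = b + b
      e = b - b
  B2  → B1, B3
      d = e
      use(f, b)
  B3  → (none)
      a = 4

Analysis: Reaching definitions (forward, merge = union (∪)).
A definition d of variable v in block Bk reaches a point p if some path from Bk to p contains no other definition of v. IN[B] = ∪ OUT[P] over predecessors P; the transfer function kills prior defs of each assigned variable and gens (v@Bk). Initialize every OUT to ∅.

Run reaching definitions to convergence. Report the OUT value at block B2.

Answer: {b@B0, c@B1, d@B2, e@B1}

Trace:
Converged values:
  B0: | IN={b@B0, c@B1, d@B2, e@B1} | OUT={b@B0, c@B1, d@B2, e@B1}
  B1: | IN={b@B0, c@B1, d@B2, e@B1} | OUT={b@B0, c@B1, d@B2, e@B1}
  B2: | IN={b@B0, c@B1, d@B2, e@B1} | OUT={b@B0, c@B1, d@B2, e@B1}
  B3: | IN={b@B0, c@B1, d@B2, e@B1} | OUT={a@B3, b@B0, c@B1, d@B2, e@B1}

Merge at B2: IN[B2] = OUT[B1] = {b@B0, c@B1, d@B2, e@B1}
Applying B2's transfer function to that IN value gives OUT[B2] (row B2 above).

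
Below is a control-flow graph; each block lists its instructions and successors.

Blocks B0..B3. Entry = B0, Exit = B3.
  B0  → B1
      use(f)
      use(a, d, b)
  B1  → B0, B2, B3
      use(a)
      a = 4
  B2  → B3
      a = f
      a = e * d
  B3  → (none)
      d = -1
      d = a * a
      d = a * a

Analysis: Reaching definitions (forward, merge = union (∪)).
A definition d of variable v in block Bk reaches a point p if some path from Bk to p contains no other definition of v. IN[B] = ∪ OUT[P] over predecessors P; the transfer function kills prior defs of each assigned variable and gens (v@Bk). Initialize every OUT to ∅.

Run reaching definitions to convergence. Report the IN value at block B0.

Converged values:
  B0:   IN={a@B1}   OUT={a@B1}
  B1:   IN={a@B1}   OUT={a@B1}
  B2:   IN={a@B1}   OUT={a@B2}
  B3:   IN={a@B1, a@B2}   OUT={a@B1, a@B2, d@B3}

Merge at B0 (entry node, so the boundary value {} is joined with the incoming edge(s)): IN[B0] = {} ⊔ OUT[B1] = {a@B1}

Answer: {a@B1}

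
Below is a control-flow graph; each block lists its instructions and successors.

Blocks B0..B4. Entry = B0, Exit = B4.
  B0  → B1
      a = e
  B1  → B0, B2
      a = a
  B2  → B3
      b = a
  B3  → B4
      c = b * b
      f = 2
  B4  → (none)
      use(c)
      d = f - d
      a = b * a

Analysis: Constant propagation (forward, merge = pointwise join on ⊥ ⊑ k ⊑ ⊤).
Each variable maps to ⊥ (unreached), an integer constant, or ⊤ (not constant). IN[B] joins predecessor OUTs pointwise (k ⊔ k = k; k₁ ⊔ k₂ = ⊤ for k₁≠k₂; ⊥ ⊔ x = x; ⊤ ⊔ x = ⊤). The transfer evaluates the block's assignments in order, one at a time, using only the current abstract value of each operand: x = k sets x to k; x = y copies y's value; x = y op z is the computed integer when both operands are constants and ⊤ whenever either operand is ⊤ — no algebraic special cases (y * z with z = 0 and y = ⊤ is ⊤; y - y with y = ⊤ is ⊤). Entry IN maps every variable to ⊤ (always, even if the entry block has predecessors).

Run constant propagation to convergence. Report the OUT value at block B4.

Answer: {a: ⊤, b: ⊤, c: ⊤, d: ⊤, e: ⊤, f: 2}

Trace:
Converged values:
  B0:   IN=(all ⊤)   OUT=(all ⊤)
  B1:   IN=(all ⊤)   OUT=(all ⊤)
  B2:   IN=(all ⊤)   OUT=(all ⊤)
  B3:   IN=(all ⊤)   OUT={f:2; rest ⊤}
  B4:   IN={f:2; rest ⊤}   OUT={f:2; rest ⊤}

Merge at B4: IN[B4] = OUT[B3] = {a: ⊤, b: ⊤, c: ⊤, d: ⊤, e: ⊤, f: 2}
Applying B4's transfer function to that IN value gives OUT[B4] (row B4 above).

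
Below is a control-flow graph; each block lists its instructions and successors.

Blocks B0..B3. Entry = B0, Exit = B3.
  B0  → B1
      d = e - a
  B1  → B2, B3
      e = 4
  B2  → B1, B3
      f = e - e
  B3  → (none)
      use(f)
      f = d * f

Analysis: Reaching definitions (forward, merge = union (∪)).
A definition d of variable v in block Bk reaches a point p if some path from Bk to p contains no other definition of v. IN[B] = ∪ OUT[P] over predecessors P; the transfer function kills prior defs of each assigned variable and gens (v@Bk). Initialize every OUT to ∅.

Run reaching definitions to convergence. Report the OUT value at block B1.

Fixpoint table:
  B0: | IN={} | OUT={d@B0}
  B1: | IN={d@B0, e@B1, f@B2} | OUT={d@B0, e@B1, f@B2}
  B2: | IN={d@B0, e@B1, f@B2} | OUT={d@B0, e@B1, f@B2}
  B3: | IN={d@B0, e@B1, f@B2} | OUT={d@B0, e@B1, f@B3}

Merge at B1: IN[B1] = OUT[B0] ⊔ OUT[B2] = {d@B0, e@B1, f@B2}
Applying B1's transfer function to that IN value gives OUT[B1] (row B1 above).

Answer: {d@B0, e@B1, f@B2}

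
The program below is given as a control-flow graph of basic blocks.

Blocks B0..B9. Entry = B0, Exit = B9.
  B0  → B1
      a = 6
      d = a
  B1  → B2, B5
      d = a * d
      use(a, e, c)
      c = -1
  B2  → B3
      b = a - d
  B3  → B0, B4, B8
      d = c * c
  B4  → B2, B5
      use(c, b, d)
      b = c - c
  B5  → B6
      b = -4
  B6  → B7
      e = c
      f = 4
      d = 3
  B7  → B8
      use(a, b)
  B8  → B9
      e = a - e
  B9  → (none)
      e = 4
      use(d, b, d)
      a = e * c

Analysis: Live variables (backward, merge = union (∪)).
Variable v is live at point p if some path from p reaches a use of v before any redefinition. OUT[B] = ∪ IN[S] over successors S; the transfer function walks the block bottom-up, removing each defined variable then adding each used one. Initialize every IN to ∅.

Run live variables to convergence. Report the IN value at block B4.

Answer: {a, b, c, d, e}

Derivation:
Fixpoint table:
  B0:  IN={c, e}  OUT={a, c, d, e}
  B1:  IN={a, c, d, e}  OUT={a, c, d, e}
  B2:  IN={a, c, d, e}  OUT={a, b, c, e}
  B3:  IN={a, b, c, e}  OUT={a, b, c, d, e}
  B4:  IN={a, b, c, d, e}  OUT={a, c, d, e}
  B5:  IN={a, c}  OUT={a, b, c}
  B6:  IN={a, b, c}  OUT={a, b, c, d, e}
  B7:  IN={a, b, c, d, e}  OUT={a, b, c, d, e}
  B8:  IN={a, b, c, d, e}  OUT={b, c, d}
  B9:  IN={b, c, d}  OUT={}

Merge at B4: OUT[B4] = IN[B2] ⊔ IN[B5] = {a, c, d, e}
Applying B4's transfer function to that OUT value gives IN[B4] (row B4 above).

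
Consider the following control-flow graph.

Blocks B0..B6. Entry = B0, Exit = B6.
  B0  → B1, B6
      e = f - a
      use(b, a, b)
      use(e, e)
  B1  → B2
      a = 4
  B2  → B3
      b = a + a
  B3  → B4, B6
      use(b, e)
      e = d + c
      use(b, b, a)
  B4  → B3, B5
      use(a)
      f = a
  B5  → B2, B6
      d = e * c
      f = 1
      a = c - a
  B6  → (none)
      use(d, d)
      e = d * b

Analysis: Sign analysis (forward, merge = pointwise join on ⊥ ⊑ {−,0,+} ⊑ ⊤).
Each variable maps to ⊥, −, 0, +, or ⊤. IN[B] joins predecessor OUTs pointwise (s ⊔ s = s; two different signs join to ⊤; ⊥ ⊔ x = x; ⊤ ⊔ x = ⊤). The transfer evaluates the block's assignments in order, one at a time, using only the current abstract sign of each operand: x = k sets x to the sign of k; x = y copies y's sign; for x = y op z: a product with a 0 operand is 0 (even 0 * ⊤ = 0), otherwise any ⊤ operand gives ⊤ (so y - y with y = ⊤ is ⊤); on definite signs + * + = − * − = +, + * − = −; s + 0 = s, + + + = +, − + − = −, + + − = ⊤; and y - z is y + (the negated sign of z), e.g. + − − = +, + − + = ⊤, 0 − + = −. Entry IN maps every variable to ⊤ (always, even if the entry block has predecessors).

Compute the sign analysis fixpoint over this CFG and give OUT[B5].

Answer: {a: ⊤, b: ⊤, c: ⊤, d: ⊤, e: ⊤, f: +}

Derivation:
Fixpoint table:
  B0:   IN=(all ⊤)   OUT=(all ⊤)
  B1:   IN=(all ⊤)   OUT={a:+; rest ⊤}
  B2:   IN=(all ⊤)   OUT=(all ⊤)
  B3:   IN=(all ⊤)   OUT=(all ⊤)
  B4:   IN=(all ⊤)   OUT=(all ⊤)
  B5:   IN=(all ⊤)   OUT={f:+; rest ⊤}
  B6:   IN=(all ⊤)   OUT=(all ⊤)

Merge at B5: IN[B5] = OUT[B4] = {a: ⊤, b: ⊤, c: ⊤, d: ⊤, e: ⊤, f: ⊤}
Applying B5's transfer function to that IN value gives OUT[B5] (row B5 above).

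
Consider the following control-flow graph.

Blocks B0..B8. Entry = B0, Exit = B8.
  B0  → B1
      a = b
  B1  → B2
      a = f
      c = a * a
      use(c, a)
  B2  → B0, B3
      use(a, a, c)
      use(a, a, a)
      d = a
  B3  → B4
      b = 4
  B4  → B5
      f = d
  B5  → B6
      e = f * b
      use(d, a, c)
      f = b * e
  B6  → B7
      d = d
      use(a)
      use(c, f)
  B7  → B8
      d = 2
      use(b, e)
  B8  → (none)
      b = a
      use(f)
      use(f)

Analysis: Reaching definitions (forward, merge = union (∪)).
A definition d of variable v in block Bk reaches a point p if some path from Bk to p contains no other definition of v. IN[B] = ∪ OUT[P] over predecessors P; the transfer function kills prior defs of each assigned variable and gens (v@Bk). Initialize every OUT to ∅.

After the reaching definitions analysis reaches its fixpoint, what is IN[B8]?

Converged values:
  B0:  IN={a@B1, c@B1, d@B2}  OUT={a@B0, c@B1, d@B2}
  B1:  IN={a@B0, c@B1, d@B2}  OUT={a@B1, c@B1, d@B2}
  B2:  IN={a@B1, c@B1, d@B2}  OUT={a@B1, c@B1, d@B2}
  B3:  IN={a@B1, c@B1, d@B2}  OUT={a@B1, b@B3, c@B1, d@B2}
  B4:  IN={a@B1, b@B3, c@B1, d@B2}  OUT={a@B1, b@B3, c@B1, d@B2, f@B4}
  B5:  IN={a@B1, b@B3, c@B1, d@B2, f@B4}  OUT={a@B1, b@B3, c@B1, d@B2, e@B5, f@B5}
  B6:  IN={a@B1, b@B3, c@B1, d@B2, e@B5, f@B5}  OUT={a@B1, b@B3, c@B1, d@B6, e@B5, f@B5}
  B7:  IN={a@B1, b@B3, c@B1, d@B6, e@B5, f@B5}  OUT={a@B1, b@B3, c@B1, d@B7, e@B5, f@B5}
  B8:  IN={a@B1, b@B3, c@B1, d@B7, e@B5, f@B5}  OUT={a@B1, b@B8, c@B1, d@B7, e@B5, f@B5}

Merge at B8: IN[B8] = OUT[B7] = {a@B1, b@B3, c@B1, d@B7, e@B5, f@B5}

Answer: {a@B1, b@B3, c@B1, d@B7, e@B5, f@B5}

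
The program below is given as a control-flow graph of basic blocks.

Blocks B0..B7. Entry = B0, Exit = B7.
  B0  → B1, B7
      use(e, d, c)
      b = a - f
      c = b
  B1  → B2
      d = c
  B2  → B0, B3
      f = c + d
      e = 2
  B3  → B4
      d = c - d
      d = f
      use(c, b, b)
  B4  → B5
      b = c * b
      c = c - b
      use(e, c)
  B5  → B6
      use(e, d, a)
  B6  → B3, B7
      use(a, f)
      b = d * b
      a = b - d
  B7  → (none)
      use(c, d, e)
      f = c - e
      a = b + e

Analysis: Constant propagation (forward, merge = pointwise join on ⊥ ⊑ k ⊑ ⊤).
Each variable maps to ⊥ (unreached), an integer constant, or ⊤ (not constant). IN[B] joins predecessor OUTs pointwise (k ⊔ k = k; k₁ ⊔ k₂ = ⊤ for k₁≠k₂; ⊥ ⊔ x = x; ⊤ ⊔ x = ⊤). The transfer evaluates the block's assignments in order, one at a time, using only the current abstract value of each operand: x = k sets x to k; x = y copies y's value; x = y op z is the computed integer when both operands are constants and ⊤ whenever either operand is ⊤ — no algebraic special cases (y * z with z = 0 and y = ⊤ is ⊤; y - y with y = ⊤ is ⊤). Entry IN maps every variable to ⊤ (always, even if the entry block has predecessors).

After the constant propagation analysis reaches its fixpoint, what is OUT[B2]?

Answer: {a: ⊤, b: ⊤, c: ⊤, d: ⊤, e: 2, f: ⊤}

Derivation:
Per-block solution:
  B0: | IN=(all ⊤) | OUT=(all ⊤)
  B1: | IN=(all ⊤) | OUT=(all ⊤)
  B2: | IN=(all ⊤) | OUT={e:2; rest ⊤}
  B3: | IN={e:2; rest ⊤} | OUT={e:2; rest ⊤}
  B4: | IN={e:2; rest ⊤} | OUT={e:2; rest ⊤}
  B5: | IN={e:2; rest ⊤} | OUT={e:2; rest ⊤}
  B6: | IN={e:2; rest ⊤} | OUT={e:2; rest ⊤}
  B7: | IN=(all ⊤) | OUT=(all ⊤)

Merge at B2: IN[B2] = OUT[B1] = {a: ⊤, b: ⊤, c: ⊤, d: ⊤, e: ⊤, f: ⊤}
Applying B2's transfer function to that IN value gives OUT[B2] (row B2 above).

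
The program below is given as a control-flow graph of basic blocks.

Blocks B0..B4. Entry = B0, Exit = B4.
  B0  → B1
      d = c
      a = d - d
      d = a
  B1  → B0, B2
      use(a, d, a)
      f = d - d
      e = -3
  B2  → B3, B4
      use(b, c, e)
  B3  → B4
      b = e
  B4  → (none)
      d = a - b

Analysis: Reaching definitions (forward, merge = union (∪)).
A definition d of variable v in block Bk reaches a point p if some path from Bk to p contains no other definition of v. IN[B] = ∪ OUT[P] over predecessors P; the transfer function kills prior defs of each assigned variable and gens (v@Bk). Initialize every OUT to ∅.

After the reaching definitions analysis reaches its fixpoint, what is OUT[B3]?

Converged values:
  B0: | IN={a@B0, d@B0, e@B1, f@B1} | OUT={a@B0, d@B0, e@B1, f@B1}
  B1: | IN={a@B0, d@B0, e@B1, f@B1} | OUT={a@B0, d@B0, e@B1, f@B1}
  B2: | IN={a@B0, d@B0, e@B1, f@B1} | OUT={a@B0, d@B0, e@B1, f@B1}
  B3: | IN={a@B0, d@B0, e@B1, f@B1} | OUT={a@B0, b@B3, d@B0, e@B1, f@B1}
  B4: | IN={a@B0, b@B3, d@B0, e@B1, f@B1} | OUT={a@B0, b@B3, d@B4, e@B1, f@B1}

Merge at B3: IN[B3] = OUT[B2] = {a@B0, d@B0, e@B1, f@B1}
Applying B3's transfer function to that IN value gives OUT[B3] (row B3 above).

Answer: {a@B0, b@B3, d@B0, e@B1, f@B1}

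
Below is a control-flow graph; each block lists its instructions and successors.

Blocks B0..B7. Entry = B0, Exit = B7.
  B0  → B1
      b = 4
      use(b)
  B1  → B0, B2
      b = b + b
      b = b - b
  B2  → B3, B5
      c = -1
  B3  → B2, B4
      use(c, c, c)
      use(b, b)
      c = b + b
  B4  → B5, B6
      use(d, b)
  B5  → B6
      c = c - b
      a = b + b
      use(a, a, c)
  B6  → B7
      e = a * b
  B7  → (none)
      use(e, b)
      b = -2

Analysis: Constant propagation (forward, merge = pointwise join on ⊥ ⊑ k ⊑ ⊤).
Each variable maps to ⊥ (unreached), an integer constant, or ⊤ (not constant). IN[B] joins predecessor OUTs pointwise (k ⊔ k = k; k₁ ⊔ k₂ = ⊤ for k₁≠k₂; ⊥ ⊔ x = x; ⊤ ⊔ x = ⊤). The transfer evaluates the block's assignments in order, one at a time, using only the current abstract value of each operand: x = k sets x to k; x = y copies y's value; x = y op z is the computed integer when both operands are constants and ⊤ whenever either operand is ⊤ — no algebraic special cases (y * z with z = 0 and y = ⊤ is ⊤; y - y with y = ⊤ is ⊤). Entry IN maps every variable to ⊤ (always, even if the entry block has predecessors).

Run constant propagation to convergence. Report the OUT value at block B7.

Converged values:
  B0: | IN=(all ⊤) | OUT={b:4; rest ⊤}
  B1: | IN={b:4; rest ⊤} | OUT={b:0; rest ⊤}
  B2: | IN={b:0; rest ⊤} | OUT={b:0, c:-1; rest ⊤}
  B3: | IN={b:0, c:-1; rest ⊤} | OUT={b:0, c:0; rest ⊤}
  B4: | IN={b:0, c:0; rest ⊤} | OUT={b:0, c:0; rest ⊤}
  B5: | IN={b:0; rest ⊤} | OUT={a:0, b:0; rest ⊤}
  B6: | IN={b:0; rest ⊤} | OUT={b:0; rest ⊤}
  B7: | IN={b:0; rest ⊤} | OUT={b:-2; rest ⊤}

Merge at B7: IN[B7] = OUT[B6] = {a: ⊤, b: 0, c: ⊤, d: ⊤, e: ⊤, f: ⊤}
Applying B7's transfer function to that IN value gives OUT[B7] (row B7 above).

Answer: {a: ⊤, b: -2, c: ⊤, d: ⊤, e: ⊤, f: ⊤}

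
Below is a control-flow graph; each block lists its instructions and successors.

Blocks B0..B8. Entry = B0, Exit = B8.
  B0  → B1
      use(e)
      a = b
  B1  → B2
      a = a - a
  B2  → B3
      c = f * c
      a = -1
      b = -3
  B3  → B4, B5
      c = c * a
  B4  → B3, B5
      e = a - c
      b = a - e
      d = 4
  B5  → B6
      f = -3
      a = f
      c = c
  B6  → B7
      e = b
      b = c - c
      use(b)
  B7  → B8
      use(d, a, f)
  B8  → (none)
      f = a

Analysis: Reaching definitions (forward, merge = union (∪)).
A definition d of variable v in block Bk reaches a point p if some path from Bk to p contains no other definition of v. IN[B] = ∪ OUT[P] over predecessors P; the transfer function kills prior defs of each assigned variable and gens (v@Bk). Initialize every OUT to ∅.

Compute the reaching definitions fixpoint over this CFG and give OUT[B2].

Answer: {a@B2, b@B2, c@B2}

Trace:
Fixpoint table:
  B0:  IN={}  OUT={a@B0}
  B1:  IN={a@B0}  OUT={a@B1}
  B2:  IN={a@B1}  OUT={a@B2, b@B2, c@B2}
  B3:  IN={a@B2, b@B2, b@B4, c@B2, c@B3, d@B4, e@B4}  OUT={a@B2, b@B2, b@B4, c@B3, d@B4, e@B4}
  B4:  IN={a@B2, b@B2, b@B4, c@B3, d@B4, e@B4}  OUT={a@B2, b@B4, c@B3, d@B4, e@B4}
  B5:  IN={a@B2, b@B2, b@B4, c@B3, d@B4, e@B4}  OUT={a@B5, b@B2, b@B4, c@B5, d@B4, e@B4, f@B5}
  B6:  IN={a@B5, b@B2, b@B4, c@B5, d@B4, e@B4, f@B5}  OUT={a@B5, b@B6, c@B5, d@B4, e@B6, f@B5}
  B7:  IN={a@B5, b@B6, c@B5, d@B4, e@B6, f@B5}  OUT={a@B5, b@B6, c@B5, d@B4, e@B6, f@B5}
  B8:  IN={a@B5, b@B6, c@B5, d@B4, e@B6, f@B5}  OUT={a@B5, b@B6, c@B5, d@B4, e@B6, f@B8}

Merge at B2: IN[B2] = OUT[B1] = {a@B1}
Applying B2's transfer function to that IN value gives OUT[B2] (row B2 above).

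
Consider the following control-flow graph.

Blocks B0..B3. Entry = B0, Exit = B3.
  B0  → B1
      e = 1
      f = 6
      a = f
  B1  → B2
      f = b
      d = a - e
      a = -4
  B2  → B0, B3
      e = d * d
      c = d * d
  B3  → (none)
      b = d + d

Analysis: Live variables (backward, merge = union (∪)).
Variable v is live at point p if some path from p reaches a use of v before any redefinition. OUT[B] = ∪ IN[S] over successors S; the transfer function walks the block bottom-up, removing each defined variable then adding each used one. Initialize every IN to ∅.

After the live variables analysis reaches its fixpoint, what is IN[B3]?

Answer: {d}

Derivation:
Per-block solution:
  B0: | IN={b} | OUT={a, b, e}
  B1: | IN={a, b, e} | OUT={b, d}
  B2: | IN={b, d} | OUT={b, d}
  B3: | IN={d} | OUT={}

B3 is the boundary node: OUT[B3] = {}
Applying B3's transfer function to that OUT value gives IN[B3] (row B3 above).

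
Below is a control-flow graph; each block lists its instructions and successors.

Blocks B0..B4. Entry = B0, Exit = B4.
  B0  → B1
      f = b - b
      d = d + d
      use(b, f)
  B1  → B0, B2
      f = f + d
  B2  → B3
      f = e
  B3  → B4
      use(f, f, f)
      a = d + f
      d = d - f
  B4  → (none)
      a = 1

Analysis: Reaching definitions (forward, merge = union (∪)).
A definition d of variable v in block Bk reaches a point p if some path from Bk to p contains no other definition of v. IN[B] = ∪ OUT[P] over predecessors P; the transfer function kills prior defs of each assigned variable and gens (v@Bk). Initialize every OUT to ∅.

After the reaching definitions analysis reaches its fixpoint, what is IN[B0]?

Answer: {d@B0, f@B1}

Working:
Fixpoint table:
  B0:  IN={d@B0, f@B1}  OUT={d@B0, f@B0}
  B1:  IN={d@B0, f@B0}  OUT={d@B0, f@B1}
  B2:  IN={d@B0, f@B1}  OUT={d@B0, f@B2}
  B3:  IN={d@B0, f@B2}  OUT={a@B3, d@B3, f@B2}
  B4:  IN={a@B3, d@B3, f@B2}  OUT={a@B4, d@B3, f@B2}

Merge at B0 (entry node, so the boundary value {} is joined with the incoming edge(s)): IN[B0] = {} ⊔ OUT[B1] = {d@B0, f@B1}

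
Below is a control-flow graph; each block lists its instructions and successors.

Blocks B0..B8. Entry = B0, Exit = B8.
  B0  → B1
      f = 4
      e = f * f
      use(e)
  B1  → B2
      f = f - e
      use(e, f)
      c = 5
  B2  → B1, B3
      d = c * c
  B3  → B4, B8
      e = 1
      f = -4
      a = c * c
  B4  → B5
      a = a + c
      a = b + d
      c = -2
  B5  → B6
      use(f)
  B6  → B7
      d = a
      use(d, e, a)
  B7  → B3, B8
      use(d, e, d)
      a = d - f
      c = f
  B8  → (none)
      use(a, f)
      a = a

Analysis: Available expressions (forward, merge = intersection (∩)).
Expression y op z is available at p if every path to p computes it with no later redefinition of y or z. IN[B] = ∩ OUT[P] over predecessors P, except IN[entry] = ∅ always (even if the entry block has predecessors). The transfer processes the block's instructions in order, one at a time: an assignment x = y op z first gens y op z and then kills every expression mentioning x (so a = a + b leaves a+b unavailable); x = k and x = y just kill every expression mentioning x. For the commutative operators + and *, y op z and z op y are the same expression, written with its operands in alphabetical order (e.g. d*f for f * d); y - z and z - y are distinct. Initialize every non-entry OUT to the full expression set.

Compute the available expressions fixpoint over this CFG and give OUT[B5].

Answer: {b+d}

Derivation:
Per-block solution:
  B0:   IN={}   OUT={f*f}
  B1:   IN={}   OUT={}
  B2:   IN={}   OUT={c*c}
  B3:   IN={}   OUT={c*c}
  B4:   IN={c*c}   OUT={b+d}
  B5:   IN={b+d}   OUT={b+d}
  B6:   IN={b+d}   OUT={}
  B7:   IN={}   OUT={d-f}
  B8:   IN={}   OUT={}

Merge at B5: IN[B5] = OUT[B4] = {b+d}
Applying B5's transfer function to that IN value gives OUT[B5] (row B5 above).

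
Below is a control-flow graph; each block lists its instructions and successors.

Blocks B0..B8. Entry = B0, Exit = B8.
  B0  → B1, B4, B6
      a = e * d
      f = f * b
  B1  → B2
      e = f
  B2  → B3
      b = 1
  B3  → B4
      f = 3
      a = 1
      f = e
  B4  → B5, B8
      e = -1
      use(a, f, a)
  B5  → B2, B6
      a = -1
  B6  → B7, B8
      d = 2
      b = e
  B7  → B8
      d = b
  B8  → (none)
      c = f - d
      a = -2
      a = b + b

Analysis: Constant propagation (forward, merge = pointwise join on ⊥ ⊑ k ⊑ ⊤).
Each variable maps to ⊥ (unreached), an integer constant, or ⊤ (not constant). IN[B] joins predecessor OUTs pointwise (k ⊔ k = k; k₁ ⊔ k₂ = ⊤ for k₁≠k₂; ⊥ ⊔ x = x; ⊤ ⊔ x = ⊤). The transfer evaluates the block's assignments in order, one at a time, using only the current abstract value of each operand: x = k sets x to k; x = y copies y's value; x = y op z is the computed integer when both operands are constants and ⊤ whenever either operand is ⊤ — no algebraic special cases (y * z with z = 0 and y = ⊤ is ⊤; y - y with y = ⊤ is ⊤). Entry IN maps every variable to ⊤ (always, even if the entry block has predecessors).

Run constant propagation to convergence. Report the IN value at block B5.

Converged values:
  B0: | IN=(all ⊤) | OUT=(all ⊤)
  B1: | IN=(all ⊤) | OUT=(all ⊤)
  B2: | IN=(all ⊤) | OUT={b:1; rest ⊤}
  B3: | IN={b:1; rest ⊤} | OUT={a:1, b:1; rest ⊤}
  B4: | IN=(all ⊤) | OUT={e:-1; rest ⊤}
  B5: | IN={e:-1; rest ⊤} | OUT={a:-1, e:-1; rest ⊤}
  B6: | IN=(all ⊤) | OUT={d:2; rest ⊤}
  B7: | IN={d:2; rest ⊤} | OUT=(all ⊤)
  B8: | IN=(all ⊤) | OUT=(all ⊤)

Merge at B5: IN[B5] = OUT[B4] = {a: ⊤, b: ⊤, c: ⊤, d: ⊤, e: -1, f: ⊤}

Answer: {a: ⊤, b: ⊤, c: ⊤, d: ⊤, e: -1, f: ⊤}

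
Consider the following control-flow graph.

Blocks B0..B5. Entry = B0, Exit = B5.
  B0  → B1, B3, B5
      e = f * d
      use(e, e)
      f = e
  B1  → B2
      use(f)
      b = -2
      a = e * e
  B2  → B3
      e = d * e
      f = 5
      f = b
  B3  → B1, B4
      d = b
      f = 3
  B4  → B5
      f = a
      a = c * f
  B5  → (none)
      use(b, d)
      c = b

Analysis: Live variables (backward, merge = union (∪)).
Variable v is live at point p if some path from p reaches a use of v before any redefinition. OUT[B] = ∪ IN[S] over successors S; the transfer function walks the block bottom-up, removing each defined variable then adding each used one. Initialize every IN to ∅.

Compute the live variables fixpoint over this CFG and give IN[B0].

Answer: {a, b, c, d, f}

Working:
Per-block solution:
  B0: | IN={a, b, c, d, f} | OUT={a, b, c, d, e, f}
  B1: | IN={c, d, e, f} | OUT={a, b, c, d, e}
  B2: | IN={a, b, c, d, e} | OUT={a, b, c, e}
  B3: | IN={a, b, c, e} | OUT={a, b, c, d, e, f}
  B4: | IN={a, b, c, d} | OUT={b, d}
  B5: | IN={b, d} | OUT={}

Merge at B0: OUT[B0] = IN[B1] ⊔ IN[B3] ⊔ IN[B5] = {a, b, c, d, e, f}
Applying B0's transfer function to that OUT value gives IN[B0] (row B0 above).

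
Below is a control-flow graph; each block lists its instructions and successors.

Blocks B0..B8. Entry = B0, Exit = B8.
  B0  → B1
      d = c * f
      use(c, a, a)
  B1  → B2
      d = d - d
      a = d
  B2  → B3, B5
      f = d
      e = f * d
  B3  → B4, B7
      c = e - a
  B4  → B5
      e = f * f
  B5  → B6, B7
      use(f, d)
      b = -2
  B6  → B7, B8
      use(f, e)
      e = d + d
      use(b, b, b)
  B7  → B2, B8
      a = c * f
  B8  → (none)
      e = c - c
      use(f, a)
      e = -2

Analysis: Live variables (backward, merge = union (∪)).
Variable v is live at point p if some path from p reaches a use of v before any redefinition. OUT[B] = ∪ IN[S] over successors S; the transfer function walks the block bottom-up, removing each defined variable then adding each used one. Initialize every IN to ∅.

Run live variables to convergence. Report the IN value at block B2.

Answer: {a, c, d}

Derivation:
Converged values:
  B0:   IN={a, c, f}   OUT={c, d}
  B1:   IN={c, d}   OUT={a, c, d}
  B2:   IN={a, c, d}   OUT={a, c, d, e, f}
  B3:   IN={a, d, e, f}   OUT={a, c, d, f}
  B4:   IN={a, c, d, f}   OUT={a, c, d, e, f}
  B5:   IN={a, c, d, e, f}   OUT={a, b, c, d, e, f}
  B6:   IN={a, b, c, d, e, f}   OUT={a, c, d, f}
  B7:   IN={c, d, f}   OUT={a, c, d, f}
  B8:   IN={a, c, f}   OUT={}

Merge at B2: OUT[B2] = IN[B3] ⊔ IN[B5] = {a, c, d, e, f}
Applying B2's transfer function to that OUT value gives IN[B2] (row B2 above).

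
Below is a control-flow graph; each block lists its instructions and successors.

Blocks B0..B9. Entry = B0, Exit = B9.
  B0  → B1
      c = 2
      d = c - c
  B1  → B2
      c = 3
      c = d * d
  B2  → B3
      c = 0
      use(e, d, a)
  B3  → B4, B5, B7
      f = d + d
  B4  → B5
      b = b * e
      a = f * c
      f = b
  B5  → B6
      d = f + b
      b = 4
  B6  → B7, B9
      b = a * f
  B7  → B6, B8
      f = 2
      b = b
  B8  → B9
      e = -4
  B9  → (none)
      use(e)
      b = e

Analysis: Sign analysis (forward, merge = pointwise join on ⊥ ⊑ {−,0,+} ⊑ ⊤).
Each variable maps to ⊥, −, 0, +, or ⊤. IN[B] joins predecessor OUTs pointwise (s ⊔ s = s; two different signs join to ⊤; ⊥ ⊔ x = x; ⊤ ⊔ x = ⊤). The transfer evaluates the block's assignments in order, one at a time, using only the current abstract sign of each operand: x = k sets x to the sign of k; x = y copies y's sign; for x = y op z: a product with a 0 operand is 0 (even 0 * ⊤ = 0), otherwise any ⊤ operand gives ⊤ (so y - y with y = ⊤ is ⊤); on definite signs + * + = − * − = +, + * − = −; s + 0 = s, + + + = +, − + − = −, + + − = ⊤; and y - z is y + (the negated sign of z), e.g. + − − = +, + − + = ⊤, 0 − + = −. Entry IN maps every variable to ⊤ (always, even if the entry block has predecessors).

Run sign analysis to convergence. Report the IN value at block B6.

Converged values:
  B0: | IN=(all ⊤) | OUT={c:+; rest ⊤}
  B1: | IN={c:+; rest ⊤} | OUT=(all ⊤)
  B2: | IN=(all ⊤) | OUT={c:0; rest ⊤}
  B3: | IN={c:0; rest ⊤} | OUT={c:0; rest ⊤}
  B4: | IN={c:0; rest ⊤} | OUT={a:0, c:0; rest ⊤}
  B5: | IN={c:0; rest ⊤} | OUT={b:+, c:0; rest ⊤}
  B6: | IN={c:0; rest ⊤} | OUT={c:0; rest ⊤}
  B7: | IN={c:0; rest ⊤} | OUT={c:0, f:+; rest ⊤}
  B8: | IN={c:0, f:+; rest ⊤} | OUT={c:0, e:-, f:+; rest ⊤}
  B9: | IN={c:0; rest ⊤} | OUT={c:0; rest ⊤}

Merge at B6: IN[B6] = OUT[B5] ⊔ OUT[B7] = {a: ⊤, b: ⊤, c: 0, d: ⊤, e: ⊤, f: ⊤}

Answer: {a: ⊤, b: ⊤, c: 0, d: ⊤, e: ⊤, f: ⊤}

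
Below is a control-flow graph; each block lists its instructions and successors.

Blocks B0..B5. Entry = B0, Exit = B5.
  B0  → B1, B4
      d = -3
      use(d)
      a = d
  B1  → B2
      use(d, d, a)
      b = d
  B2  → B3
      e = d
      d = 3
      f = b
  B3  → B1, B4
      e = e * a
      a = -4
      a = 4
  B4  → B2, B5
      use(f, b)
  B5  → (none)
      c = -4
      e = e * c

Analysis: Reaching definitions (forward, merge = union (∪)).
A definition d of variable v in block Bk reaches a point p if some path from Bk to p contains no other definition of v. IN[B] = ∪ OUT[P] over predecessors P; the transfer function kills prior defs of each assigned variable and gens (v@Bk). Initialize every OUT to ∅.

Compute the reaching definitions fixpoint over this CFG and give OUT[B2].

Answer: {a@B0, a@B3, b@B1, d@B2, e@B2, f@B2}

Derivation:
Per-block solution:
  B0:   IN={}   OUT={a@B0, d@B0}
  B1:   IN={a@B0, a@B3, b@B1, d@B0, d@B2, e@B3, f@B2}   OUT={a@B0, a@B3, b@B1, d@B0, d@B2, e@B3, f@B2}
  B2:   IN={a@B0, a@B3, b@B1, d@B0, d@B2, e@B3, f@B2}   OUT={a@B0, a@B3, b@B1, d@B2, e@B2, f@B2}
  B3:   IN={a@B0, a@B3, b@B1, d@B2, e@B2, f@B2}   OUT={a@B3, b@B1, d@B2, e@B3, f@B2}
  B4:   IN={a@B0, a@B3, b@B1, d@B0, d@B2, e@B3, f@B2}   OUT={a@B0, a@B3, b@B1, d@B0, d@B2, e@B3, f@B2}
  B5:   IN={a@B0, a@B3, b@B1, d@B0, d@B2, e@B3, f@B2}   OUT={a@B0, a@B3, b@B1, c@B5, d@B0, d@B2, e@B5, f@B2}

Merge at B2: IN[B2] = OUT[B1] ⊔ OUT[B4] = {a@B0, a@B3, b@B1, d@B0, d@B2, e@B3, f@B2}
Applying B2's transfer function to that IN value gives OUT[B2] (row B2 above).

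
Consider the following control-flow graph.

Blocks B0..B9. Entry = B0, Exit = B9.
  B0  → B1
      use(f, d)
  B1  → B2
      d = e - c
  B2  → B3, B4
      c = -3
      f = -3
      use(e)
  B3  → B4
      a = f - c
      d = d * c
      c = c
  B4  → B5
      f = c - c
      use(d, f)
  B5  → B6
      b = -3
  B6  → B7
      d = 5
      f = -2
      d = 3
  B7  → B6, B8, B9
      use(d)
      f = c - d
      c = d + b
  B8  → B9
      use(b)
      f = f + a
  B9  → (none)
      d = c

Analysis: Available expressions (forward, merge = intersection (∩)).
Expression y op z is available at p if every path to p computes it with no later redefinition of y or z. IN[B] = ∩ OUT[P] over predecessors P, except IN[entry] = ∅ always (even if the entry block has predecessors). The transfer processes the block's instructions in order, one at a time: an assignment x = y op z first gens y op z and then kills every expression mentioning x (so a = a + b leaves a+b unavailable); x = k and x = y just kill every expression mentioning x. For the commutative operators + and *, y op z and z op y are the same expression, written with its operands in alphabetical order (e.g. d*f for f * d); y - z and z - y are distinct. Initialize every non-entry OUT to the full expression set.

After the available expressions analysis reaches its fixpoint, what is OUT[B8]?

Converged values:
  B0: | IN={} | OUT={}
  B1: | IN={} | OUT={e-c}
  B2: | IN={e-c} | OUT={}
  B3: | IN={} | OUT={}
  B4: | IN={} | OUT={c-c}
  B5: | IN={c-c} | OUT={c-c}
  B6: | IN={} | OUT={}
  B7: | IN={} | OUT={b+d}
  B8: | IN={b+d} | OUT={b+d}
  B9: | IN={b+d} | OUT={}

Merge at B8: IN[B8] = OUT[B7] = {b+d}
Applying B8's transfer function to that IN value gives OUT[B8] (row B8 above).

Answer: {b+d}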